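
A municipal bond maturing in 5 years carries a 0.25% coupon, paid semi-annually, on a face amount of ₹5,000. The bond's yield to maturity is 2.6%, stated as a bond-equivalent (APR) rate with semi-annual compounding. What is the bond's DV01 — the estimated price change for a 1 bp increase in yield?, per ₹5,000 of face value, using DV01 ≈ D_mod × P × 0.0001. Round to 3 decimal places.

Periodic yield y = 0.013.
  t   CF        PV=CF/(1+0.013)^t    t·PV
  1         6.25         6.1698         6.1698
  2         6.25         6.0906        12.1812
  3         6.25         6.0125        18.0374
  4         6.25         5.9353        23.7412
  5         6.25         5.8591        29.2956
  6         6.25         5.7839        34.7036
  7         6.25         5.7097        39.9680
  8         6.25         5.6364        45.0915
  9         6.25         5.5641        50.0769
  10    5,006.25     4,399.6495    43,996.4950
  Σ                  4,452.4110    44,255.7602
P = 4,452.4110; D_Mac = 9.93973 half-year periods = 4.96986 yrs; D_mod = 4.90609 yrs.
DV01 ≈ 4.90609 × 4,452.4110 × 0.0001 = 2.184391.

₹2.184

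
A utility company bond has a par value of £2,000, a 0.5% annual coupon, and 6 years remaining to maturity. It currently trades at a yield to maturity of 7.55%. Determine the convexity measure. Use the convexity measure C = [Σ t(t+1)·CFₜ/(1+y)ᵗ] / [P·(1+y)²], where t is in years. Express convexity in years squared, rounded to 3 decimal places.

With y = 0.0755:
  t   CF        PV=CF/(1+0.0755)^t    t·PV        t(t+1)·PV
  1        10.00         9.2980         9.2980          18.5960
  2        10.00         8.6453        17.2906          51.8717
  3        10.00         8.0384        24.1152          96.4606
  4        10.00         7.4741        29.8964         149.4818
  5        10.00         6.9494        34.7470         208.4823
  6     2,010.00     1,298.7739     7,792.6437      54,548.5059
  Σ                  1,339.1791     7,907.9908      55,073.3983
P = 1,339.1791.
Convexity = Σ t(t+1)·PV / [P·(1+y)²] = 55,073.3983 / (1,339.1791 × 1.156700) = 35.55350.

35.554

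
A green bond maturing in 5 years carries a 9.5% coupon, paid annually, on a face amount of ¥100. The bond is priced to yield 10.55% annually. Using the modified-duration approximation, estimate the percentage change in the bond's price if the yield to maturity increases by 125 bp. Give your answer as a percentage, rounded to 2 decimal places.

-4.73%

Periodic yield y = 0.1055. Modified duration first:
  t   CF        PV=CF/(1+0.1055)^t    t·PV
  1         9.50         8.5934         8.5934
  2         9.50         7.7733        15.5466
  3         9.50         7.0315        21.0945
  4         9.50         6.3605        25.4418
  5       109.50        66.3163       331.5816
  Σ                     96.0750       402.2579
P = 96.0750; D_Mac = 4.18692 yrs; D_mod = 4.18692/(1+0.1055) = 3.78735 yrs.
ΔP/P ≈ -D_mod · Δy = -3.78735 × (+0.0125) = -0.047342 = -4.7342%.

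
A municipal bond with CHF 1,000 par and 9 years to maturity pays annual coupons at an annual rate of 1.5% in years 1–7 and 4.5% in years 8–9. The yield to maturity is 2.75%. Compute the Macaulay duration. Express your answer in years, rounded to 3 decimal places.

Periodic yield y = 0.0275. Discount each cash flow and weight by its year:
  t   CF        PV=CF/(1+0.0275)^t    t·PV
  1        15.00        14.5985        14.5985
  2        15.00        14.2078        28.4156
  3        15.00        13.8276        41.4827
  4        15.00        13.4575        53.8299
  5        15.00        13.0973        65.4865
  6        15.00        12.7468        76.4806
  7        15.00        12.4056        86.8393
  8        45.00        36.2208       289.7663
  9     1,045.00       818.6152     7,367.5370
  Σ                    949.1771     8,024.4366
Price P = Σ PV = 949.1771.
Macaulay duration = Σ(t·PV) / P = 8,024.4366 / 949.1771 = 8.45410 years.

8.454 years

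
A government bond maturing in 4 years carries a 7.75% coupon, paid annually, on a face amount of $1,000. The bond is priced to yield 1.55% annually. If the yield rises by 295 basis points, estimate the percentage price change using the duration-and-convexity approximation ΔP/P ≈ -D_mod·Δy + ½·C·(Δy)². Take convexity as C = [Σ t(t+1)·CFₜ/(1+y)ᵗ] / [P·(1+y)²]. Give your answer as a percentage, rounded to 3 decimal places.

With y = 0.0155:
  t   CF        PV=CF/(1+0.0155)^t    t·PV        t(t+1)·PV
  1        77.50        76.3171        76.3171         152.6342
  2        77.50        75.1522       150.3045         450.9134
  3        77.50        74.0051       222.0154         888.0618
  4     1,077.50     1,013.2056     4,052.8223      20,264.1114
  Σ                  1,238.6800     4,501.4592      21,755.7206
P = 1,238.6800; D_Mac = 3.63408 yrs; D_mod = 3.57861 yrs; C = 17.03156.
Duration effect: -3.57861 × (+0.0295) = -0.105569
Convexity effect: 0.5 × 17.03156 × (0.0295)² = +0.0074109
ΔP/P ≈ -0.105569 + 0.0074109 = -0.098158 = -9.8158%.

-9.816%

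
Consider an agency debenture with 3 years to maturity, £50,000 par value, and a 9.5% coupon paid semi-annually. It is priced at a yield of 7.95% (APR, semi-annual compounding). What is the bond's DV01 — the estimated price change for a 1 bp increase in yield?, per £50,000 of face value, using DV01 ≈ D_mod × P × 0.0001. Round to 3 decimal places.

Periodic yield y = 0.03975.
  t   CF        PV=CF/(1+0.03975)^t    t·PV
  1     2,375.00     2,284.2029     2,284.2029
  2     2,375.00     2,196.8771     4,393.7541
  3     2,375.00     2,112.8897     6,338.6691
  4     2,375.00     2,032.1132     8,128.4528
  5     2,375.00     1,954.4248     9,772.1241
  6    52,375.00    41,452.4746   248,714.8475
  Σ                 52,032.9823   279,632.0506
P = 52,032.9823; D_Mac = 5.37413 half-year periods = 2.68707 yrs; D_mod = 2.58434 yrs.
DV01 ≈ 2.58434 × 52,032.9823 × 0.0001 = 13.447081.

£13.447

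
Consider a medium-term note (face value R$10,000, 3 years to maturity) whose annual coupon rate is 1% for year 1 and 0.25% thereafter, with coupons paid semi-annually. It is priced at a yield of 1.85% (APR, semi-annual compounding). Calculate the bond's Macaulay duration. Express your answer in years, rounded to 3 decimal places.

2.973 years

Periodic yield y = 0.00925. Discount each cash flow and weight by its period:
  t   CF        PV=CF/(1+0.00925)^t    t·PV
  1        50.00        49.5417        49.5417
  2        50.00        49.0877        98.1754
  3        12.50        12.1594        36.4783
  4        12.50        12.0480        48.1920
  5        12.50        11.9376        59.6879
  6    10,012.50     9,474.3621    56,846.1728
  Σ                  9,609.1366    57,138.2481
Price P = Σ PV = 9,609.1366.
Macaulay duration = Σ(t·PV) / P = 57,138.2481 / 9,609.1366 = 5.94624 half-year periods.
In years: 5.94624 / 2 = 2.97312 years.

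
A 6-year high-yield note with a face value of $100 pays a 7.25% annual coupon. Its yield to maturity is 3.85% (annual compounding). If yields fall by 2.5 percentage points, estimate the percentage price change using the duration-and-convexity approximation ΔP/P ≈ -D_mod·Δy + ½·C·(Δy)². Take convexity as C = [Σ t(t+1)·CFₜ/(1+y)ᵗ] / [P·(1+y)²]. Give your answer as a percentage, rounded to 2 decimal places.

+13.40%

With y = 0.0385:
  t   CF        PV=CF/(1+0.0385)^t    t·PV        t(t+1)·PV
  1         7.25         6.9812         6.9812          13.9624
  2         7.25         6.7224        13.4448          40.3345
  3         7.25         6.4732        19.4196          77.6783
  4         7.25         6.2332        24.9329         124.6643
  5         7.25         6.0021        30.0107         180.0639
  6       107.25        85.4985       512.9908       3,590.9353
  Σ                    117.9106       607.7799       4,027.6388
P = 117.9106; D_Mac = 5.15458 yrs; D_mod = 4.96349 yrs; C = 31.67266.
Duration effect: -4.96349 × (-0.025) = +0.124087
Convexity effect: 0.5 × 31.67266 × (-0.025)² = +0.0098977
ΔP/P ≈ +0.124087 + 0.0098977 = +0.133985 = +13.3985%.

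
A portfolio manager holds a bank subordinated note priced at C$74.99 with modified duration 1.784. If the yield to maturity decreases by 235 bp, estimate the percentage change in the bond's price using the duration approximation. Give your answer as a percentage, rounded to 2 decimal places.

+4.19%

Duration approximation: ΔP/P ≈ -D_mod · Δy = -1.784 × (-0.0235) = +0.041924.
As a percentage: +4.1924%.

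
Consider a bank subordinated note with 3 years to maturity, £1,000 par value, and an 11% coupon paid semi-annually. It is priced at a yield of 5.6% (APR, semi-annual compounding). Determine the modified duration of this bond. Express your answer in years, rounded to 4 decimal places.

2.5902 years

Periodic yield y = 0.028. First find Macaulay duration:
  t   CF        PV=CF/(1+0.028)^t    t·PV
  1        55.00        53.5019        53.5019
  2        55.00        52.0447       104.0894
  3        55.00        50.6271       151.8814
  4        55.00        49.2482       196.9927
  5        55.00        47.9068       239.5340
  6     1,055.00       893.9100     5,363.4597
  Σ                  1,147.2387     6,109.4592
P = 1,147.2387; Macaulay duration = 6,109.4592 / 1,147.2387 = 5.32536 half-year periods = 2.66268 years.
Modified duration = D_Mac / (1 + y) = 2.66268 / 1.028 = 2.59016 years.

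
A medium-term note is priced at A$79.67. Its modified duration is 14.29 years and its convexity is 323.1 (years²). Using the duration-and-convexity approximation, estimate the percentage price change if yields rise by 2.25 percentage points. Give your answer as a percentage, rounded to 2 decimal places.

-23.97%

Duration effect: -D_mod·Δy = -14.29 × (+0.0225) = -0.321525
Convexity effect: ½·C·(Δy)² = 0.5 × 323.1 × (0.0225)² = +0.0817846875
ΔP/P ≈ -0.321525 + 0.0817846875 = -0.2397403125
= -23.97403125%.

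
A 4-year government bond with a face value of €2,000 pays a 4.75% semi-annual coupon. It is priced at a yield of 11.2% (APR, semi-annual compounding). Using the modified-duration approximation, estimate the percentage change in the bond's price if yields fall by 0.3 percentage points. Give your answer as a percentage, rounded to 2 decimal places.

+1.04%

Periodic yield y = 0.056. Modified duration first:
  t   CF        PV=CF/(1+0.056)^t    t·PV
  1        47.50        44.9811        44.9811
  2        47.50        42.5957        85.1914
  3        47.50        40.3368       121.0105
  4        47.50        38.1978       152.7911
  5        47.50        36.1721       180.8606
  6        47.50        34.2539       205.5234
  7        47.50        32.4374       227.0619
  8     2,047.50     1,324.0749    10,592.5995
  Σ                  1,593.0497    11,610.0195
P = 1,593.0497; D_Mac = 7.28792 half-year periods = 3.64396 yrs; D_mod = 3.64396/(1+0.056) = 3.45072 yrs.
ΔP/P ≈ -D_mod · Δy = -3.45072 × (-0.003) = +0.010352 = +1.0352%.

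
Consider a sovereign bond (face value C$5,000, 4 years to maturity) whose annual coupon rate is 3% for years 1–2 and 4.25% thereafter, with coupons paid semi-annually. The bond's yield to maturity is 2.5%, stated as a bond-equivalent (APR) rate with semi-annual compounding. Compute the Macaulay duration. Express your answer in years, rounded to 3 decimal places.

Periodic yield y = 0.0125. Discount each cash flow and weight by its period:
  t   CF        PV=CF/(1+0.0125)^t    t·PV
  1        75.00        74.0741        74.0741
  2        75.00        73.1596       146.3192
  3        75.00        72.2564       216.7691
  4        75.00        71.3643       285.4573
  5       106.25        99.8513       499.2566
  6       106.25        98.6186       591.7115
  7       106.25        97.4011       681.8075
  8     5,106.25     4,623.1908    36,985.5265
  Σ                  5,209.9161    39,480.9217
Price P = Σ PV = 5,209.9161.
Macaulay duration = Σ(t·PV) / P = 39,480.9217 / 5,209.9161 = 7.57803 half-year periods.
In years: 7.57803 / 2 = 3.78902 years.

3.789 years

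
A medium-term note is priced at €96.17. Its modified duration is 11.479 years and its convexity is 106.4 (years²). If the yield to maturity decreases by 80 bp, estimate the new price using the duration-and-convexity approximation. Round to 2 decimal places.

Duration effect: -D_mod·Δy = -11.479 × (-0.008) = +0.091832
Convexity effect: ½·C·(Δy)² = 0.5 × 106.4 × (-0.008)² = +0.0034048
ΔP/P ≈ +0.091832 + 0.0034048 = +0.0952368
New price ≈ 96.17 × (1 + 0.0952368) = 105.328923056.

€105.33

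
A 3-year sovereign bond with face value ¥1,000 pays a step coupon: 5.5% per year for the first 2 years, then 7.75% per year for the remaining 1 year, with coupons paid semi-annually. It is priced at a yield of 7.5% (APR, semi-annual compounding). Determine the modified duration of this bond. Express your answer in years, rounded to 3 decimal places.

Periodic yield y = 0.0375. First find Macaulay duration:
  t   CF        PV=CF/(1+0.0375)^t    t·PV
  1        27.50        26.5060        26.5060
  2        27.50        25.5480        51.0960
  3        27.50        24.6246        73.8737
  4        27.50        23.7345        94.9380
  5        38.75        32.2353       161.1763
  6     1,038.75       832.8799     4,997.2797
  Σ                    965.5283     5,404.8696
P = 965.5283; Macaulay duration = 5,404.8696 / 965.5283 = 5.59784 half-year periods = 2.79892 years.
Modified duration = D_Mac / (1 + y) = 2.79892 / 1.0375 = 2.69775 years.

2.698 years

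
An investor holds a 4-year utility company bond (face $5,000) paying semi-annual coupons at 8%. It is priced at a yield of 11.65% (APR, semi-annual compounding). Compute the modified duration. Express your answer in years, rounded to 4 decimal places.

3.2734 years

Periodic yield y = 0.05825. First find Macaulay duration:
  t   CF        PV=CF/(1+0.05825)^t    t·PV
  1       200.00       188.9913       188.9913
  2       200.00       178.5885       357.1770
  3       200.00       168.7583       506.2749
  4       200.00       159.4692       637.8769
  5       200.00       150.6914       753.4572
  6       200.00       142.3968       854.3810
  7       200.00       134.5588       941.9115
  8     5,200.00     3,305.9564    26,447.6515
  Σ                  4,429.4108    30,687.7213
P = 4,429.4108; Macaulay duration = 30,687.7213 / 4,429.4108 = 6.92817 half-year periods = 3.46409 years.
Modified duration = D_Mac / (1 + y) = 3.46409 / 1.05825 = 3.27341 years.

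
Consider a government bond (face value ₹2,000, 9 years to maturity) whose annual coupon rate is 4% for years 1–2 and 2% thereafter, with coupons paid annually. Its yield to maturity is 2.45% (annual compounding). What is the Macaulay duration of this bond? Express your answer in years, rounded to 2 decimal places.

8.05 years

Periodic yield y = 0.0245. Discount each cash flow and weight by its year:
  t   CF        PV=CF/(1+0.0245)^t    t·PV
  1        80.00        78.0869        78.0869
  2        80.00        76.2195       152.4390
  3        40.00        37.1984       111.5952
  4        40.00        36.3088       145.2353
  5        40.00        35.4405       177.2026
  6        40.00        34.5930       207.5580
  7        40.00        33.7657       236.3602
  8        40.00        32.9583       263.6661
  9     2,040.00     1,640.6748    14,766.0730
  Σ                  2,005.2459    16,138.2162
Price P = Σ PV = 2,005.2459.
Macaulay duration = Σ(t·PV) / P = 16,138.2162 / 2,005.2459 = 8.04800 years.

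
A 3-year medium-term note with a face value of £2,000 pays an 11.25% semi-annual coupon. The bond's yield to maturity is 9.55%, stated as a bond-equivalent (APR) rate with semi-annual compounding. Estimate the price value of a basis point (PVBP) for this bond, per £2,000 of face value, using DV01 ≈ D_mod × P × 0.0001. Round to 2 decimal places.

Periodic yield y = 0.04775.
  t   CF        PV=CF/(1+0.04775)^t    t·PV
  1       112.50       107.3729       107.3729
  2       112.50       102.4795       204.9591
  3       112.50        97.8092       293.4275
  4       112.50        93.3516       373.4065
  5       112.50        89.0972       445.4861
  6     2,112.50     1,596.8006     9,580.8039
  Σ                  2,086.9111    11,005.4560
P = 2,086.9111; D_Mac = 5.27356 half-year periods = 2.63678 yrs; D_mod = 2.51661 yrs.
DV01 ≈ 2.51661 × 2,086.9111 × 0.0001 = 0.525195.

£0.53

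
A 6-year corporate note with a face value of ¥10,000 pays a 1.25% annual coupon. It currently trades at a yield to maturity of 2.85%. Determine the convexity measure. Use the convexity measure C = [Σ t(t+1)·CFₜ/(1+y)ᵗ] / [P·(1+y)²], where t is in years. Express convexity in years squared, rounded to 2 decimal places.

38.01

With y = 0.0285:
  t   CF        PV=CF/(1+0.0285)^t    t·PV        t(t+1)·PV
  1       125.00       121.5362       121.5362         243.0724
  2       125.00       118.1684       236.3368         709.0105
  3       125.00       114.8939       344.6818       1,378.7273
  4       125.00       111.7102       446.8408       2,234.2040
  5       125.00       108.6147       543.0734       3,258.4404
  6    10,125.00     8,554.0002    51,324.0012     359,268.0081
  Σ                  9,128.9237    53,016.4702     367,091.4628
P = 9,128.9237.
Convexity = Σ t(t+1)·PV / [P·(1+y)²] = 367,091.4628 / (9,128.9237 × 1.057812) = 38.01422.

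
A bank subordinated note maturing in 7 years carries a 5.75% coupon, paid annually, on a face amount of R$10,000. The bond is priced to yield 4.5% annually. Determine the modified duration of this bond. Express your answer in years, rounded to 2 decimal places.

Periodic yield y = 0.045. First find Macaulay duration:
  t   CF        PV=CF/(1+0.045)^t    t·PV
  1       575.00       550.2392       550.2392
  2       575.00       526.5447     1,053.0894
  3       575.00       503.8705     1,511.6116
  4       575.00       482.1728     1,928.6911
  5       575.00       461.4094     2,307.0468
  6       575.00       441.5400     2,649.2403
  7    10,575.00     7,770.8109    54,395.6766
  Σ                 10,736.5876    64,395.5950
P = 10,736.5876; Macaulay duration = 64,395.5950 / 10,736.5876 = 5.99777 years.
Modified duration = D_Mac / (1 + y) = 5.99777 / 1.045 = 5.73949 years.

5.74 years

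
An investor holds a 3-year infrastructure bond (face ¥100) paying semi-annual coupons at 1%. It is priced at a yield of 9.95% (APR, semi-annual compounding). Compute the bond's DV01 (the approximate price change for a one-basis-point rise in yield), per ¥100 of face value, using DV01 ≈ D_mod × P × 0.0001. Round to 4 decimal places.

¥0.0218

Periodic yield y = 0.04975.
  t   CF        PV=CF/(1+0.04975)^t    t·PV
  1         0.50         0.4763         0.4763
  2         0.50         0.4537         0.9075
  3         0.50         0.4322         1.2967
  4         0.50         0.4117         1.6470
  5         0.50         0.3922         1.9611
  6       100.50        75.1019       450.6112
  Σ                     77.2681       456.8998
P = 77.2681; D_Mac = 5.91317 half-year periods = 2.95659 yrs; D_mod = 2.81647 yrs.
DV01 ≈ 2.81647 × 77.2681 × 0.0001 = 0.021762.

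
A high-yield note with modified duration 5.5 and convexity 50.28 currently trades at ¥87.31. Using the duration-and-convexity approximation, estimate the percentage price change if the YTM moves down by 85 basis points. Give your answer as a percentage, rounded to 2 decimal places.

+4.86%

Duration effect: -D_mod·Δy = -5.5 × (-0.0085) = +0.046750
Convexity effect: ½·C·(Δy)² = 0.5 × 50.28 × (-0.0085)² = +0.001816365
ΔP/P ≈ +0.046750 + 0.001816365 = +0.048566365
= +4.8566365%.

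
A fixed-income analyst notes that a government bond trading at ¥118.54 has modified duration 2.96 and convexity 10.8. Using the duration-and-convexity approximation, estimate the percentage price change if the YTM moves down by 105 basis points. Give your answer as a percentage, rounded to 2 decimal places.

Duration effect: -D_mod·Δy = -2.96 × (-0.0105) = +0.031080
Convexity effect: ½·C·(Δy)² = 0.5 × 10.8 × (-0.0105)² = +0.00059535
ΔP/P ≈ +0.031080 + 0.00059535 = +0.03167535
= +3.167535%.

+3.17%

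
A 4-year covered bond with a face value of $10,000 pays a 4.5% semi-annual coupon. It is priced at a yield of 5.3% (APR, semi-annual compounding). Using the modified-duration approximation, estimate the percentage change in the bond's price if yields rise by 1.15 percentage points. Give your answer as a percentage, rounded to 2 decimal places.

Periodic yield y = 0.0265. Modified duration first:
  t   CF        PV=CF/(1+0.0265)^t    t·PV
  1       225.00       219.1914       219.1914
  2       225.00       213.5328       427.0656
  3       225.00       208.0203       624.0608
  4       225.00       202.6500       810.6002
  5       225.00       197.4185       987.0923
  6       225.00       192.3219     1,153.9315
  7       225.00       187.3570     1,311.4988
  8    10,225.00     8,294.5282    66,356.2254
  Σ                  9,715.0201    71,889.6661
P = 9,715.0201; D_Mac = 7.39985 half-year periods = 3.69992 yrs; D_mod = 3.69992/(1+0.0265) = 3.60441 yrs.
ΔP/P ≈ -D_mod · Δy = -3.60441 × (+0.0115) = -0.041451 = -4.1451%.

-4.15%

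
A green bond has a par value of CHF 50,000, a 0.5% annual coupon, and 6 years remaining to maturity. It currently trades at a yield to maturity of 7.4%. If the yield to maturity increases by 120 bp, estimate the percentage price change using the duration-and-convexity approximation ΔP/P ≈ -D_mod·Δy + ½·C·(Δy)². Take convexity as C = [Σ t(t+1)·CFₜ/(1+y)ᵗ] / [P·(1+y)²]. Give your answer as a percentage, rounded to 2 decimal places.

With y = 0.074:
  t   CF        PV=CF/(1+0.074)^t    t·PV        t(t+1)·PV
  1       250.00       232.7747       232.7747         465.5493
  2       250.00       216.7362       433.4724       1,300.4172
  3       250.00       201.8028       605.4084       2,421.6335
  4       250.00       187.8983       751.5933       3,757.9663
  5       250.00       174.9519       874.7594       5,248.5563
  6    50,250.00    32,742.3901   196,454.3403   1,375,180.3824
  Σ                 33,756.5539   199,352.3484   1,388,374.5049
P = 33,756.5539; D_Mac = 5.90559 yrs; D_mod = 5.49869 yrs; C = 35.65660.
Duration effect: -5.49869 × (+0.012) = -0.065984
Convexity effect: 0.5 × 35.65660 × (0.012)² = +0.0025673
ΔP/P ≈ -0.065984 + 0.0025673 = -0.063417 = -6.3417%.

-6.34%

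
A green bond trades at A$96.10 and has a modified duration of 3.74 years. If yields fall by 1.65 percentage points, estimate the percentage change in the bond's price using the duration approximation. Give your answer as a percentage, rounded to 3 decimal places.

Duration approximation: ΔP/P ≈ -D_mod · Δy = -3.74 × (-0.0165) = +0.061710.
As a percentage: +6.1710%.

+6.171%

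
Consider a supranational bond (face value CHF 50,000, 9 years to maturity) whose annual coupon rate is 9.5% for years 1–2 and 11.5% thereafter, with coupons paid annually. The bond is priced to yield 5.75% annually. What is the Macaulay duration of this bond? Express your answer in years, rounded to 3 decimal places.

6.659 years

Periodic yield y = 0.0575. Discount each cash flow and weight by its year:
  t   CF        PV=CF/(1+0.0575)^t    t·PV
  1     4,750.00     4,491.7258     4,491.7258
  2     4,750.00     4,247.4948     8,494.9896
  3     5,750.00     4,862.1317    14,586.3950
  4     5,750.00     4,597.7605    18,391.0418
  5     5,750.00     4,347.7640    21,738.8201
  6     5,750.00     4,111.3608    24,668.1647
  7     5,750.00     3,887.8116    27,214.6813
  8     5,750.00     3,676.4176    29,411.3408
  9    55,750.00    33,707.1076   303,363.9683
  Σ                 67,929.5743   452,361.1274
Price P = Σ PV = 67,929.5743.
Macaulay duration = Σ(t·PV) / P = 452,361.1274 / 67,929.5743 = 6.65927 years.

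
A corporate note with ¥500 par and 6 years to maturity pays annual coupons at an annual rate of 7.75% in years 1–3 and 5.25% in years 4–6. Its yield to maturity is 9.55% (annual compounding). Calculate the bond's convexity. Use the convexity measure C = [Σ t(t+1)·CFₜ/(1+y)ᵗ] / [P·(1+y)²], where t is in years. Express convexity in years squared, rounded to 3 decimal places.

With y = 0.0955:
  t   CF        PV=CF/(1+0.0955)^t    t·PV        t(t+1)·PV
  1        38.75        35.3720        35.3720          70.7440
  2        38.75        32.2884        64.5769         193.7306
  3        38.75        29.4737        88.4211         353.6843
  4        26.25        18.2255        72.9021         364.5103
  5        26.25        16.6367        83.1835         499.1012
  6       526.25       304.4513     1,826.7077      12,786.9541
  Σ                    436.4476     2,171.1632      14,268.7245
P = 436.4476.
Convexity = Σ t(t+1)·PV / [P·(1+y)²] = 14,268.7245 / (436.4476 × 1.200120) = 27.24133.

27.241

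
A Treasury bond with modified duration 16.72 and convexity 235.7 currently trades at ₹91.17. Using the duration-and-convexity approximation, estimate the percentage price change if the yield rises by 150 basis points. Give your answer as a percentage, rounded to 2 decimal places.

-22.43%

Duration effect: -D_mod·Δy = -16.72 × (+0.015) = -0.250800
Convexity effect: ½·C·(Δy)² = 0.5 × 235.7 × (0.015)² = +0.02651625
ΔP/P ≈ -0.250800 + 0.02651625 = -0.22428375
= -22.428375%.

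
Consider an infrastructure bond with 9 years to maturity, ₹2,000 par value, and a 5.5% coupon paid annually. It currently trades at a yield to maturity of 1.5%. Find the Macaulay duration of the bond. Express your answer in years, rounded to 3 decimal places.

7.587 years

Periodic yield y = 0.015. Discount each cash flow and weight by its year:
  t   CF        PV=CF/(1+0.015)^t    t·PV
  1       110.00       108.3744       108.3744
  2       110.00       106.7728       213.5456
  3       110.00       105.1949       315.5846
  4       110.00       103.6403       414.5611
  5       110.00       102.1086       510.5432
  6       110.00       100.5996       603.5978
  7       110.00        99.1129       693.7906
  8       110.00        97.6482       781.1858
  9     2,110.00     1,845.3896    16,608.5066
  Σ                  2,668.8414    20,249.6897
Price P = Σ PV = 2,668.8414.
Macaulay duration = Σ(t·PV) / P = 20,249.6897 / 2,668.8414 = 7.58745 years.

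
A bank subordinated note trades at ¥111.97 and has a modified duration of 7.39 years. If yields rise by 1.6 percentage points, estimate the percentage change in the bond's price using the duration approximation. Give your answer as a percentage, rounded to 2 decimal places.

Duration approximation: ΔP/P ≈ -D_mod · Δy = -7.39 × (+0.016) = -0.118240.
As a percentage: -11.8240%.

-11.82%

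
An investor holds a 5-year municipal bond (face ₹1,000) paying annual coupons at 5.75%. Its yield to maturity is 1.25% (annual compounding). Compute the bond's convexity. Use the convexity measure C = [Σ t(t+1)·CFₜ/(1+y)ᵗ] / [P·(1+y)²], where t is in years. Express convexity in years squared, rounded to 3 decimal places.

25.672

With y = 0.0125:
  t   CF        PV=CF/(1+0.0125)^t    t·PV        t(t+1)·PV
  1        57.50        56.7901        56.7901         113.5802
  2        57.50        56.0890       112.1780         336.5341
  3        57.50        55.3966       166.1897         664.7586
  4        57.50        54.7126       218.8506       1,094.2529
  5     1,057.50       993.8142     4,969.0712      29,814.4273
  Σ                  1,216.8026     5,523.0796      32,023.5532
P = 1,216.8026.
Convexity = Σ t(t+1)·PV / [P·(1+y)²] = 32,023.5532 / (1,216.8026 × 1.025156) = 25.67198.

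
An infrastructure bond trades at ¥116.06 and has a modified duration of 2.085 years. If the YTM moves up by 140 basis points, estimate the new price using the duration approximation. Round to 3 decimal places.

Duration approximation: ΔP/P ≈ -D_mod · Δy = -2.085 × (+0.014) = -0.029190.
New price ≈ 116.06 × (1 - 0.029190) = 112.6722086.

¥112.672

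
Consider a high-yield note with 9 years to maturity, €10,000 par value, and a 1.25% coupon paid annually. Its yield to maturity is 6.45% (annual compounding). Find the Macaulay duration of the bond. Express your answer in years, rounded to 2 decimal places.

Periodic yield y = 0.0645. Discount each cash flow and weight by its year:
  t   CF        PV=CF/(1+0.0645)^t    t·PV
  1       125.00       117.4260       117.4260
  2       125.00       110.3110       220.6219
  3       125.00       103.6270       310.8811
  4       125.00        97.3481       389.3923
  5       125.00        91.4496       457.2479
  6       125.00        85.9085       515.4509
  7       125.00        80.7031       564.9219
  8       125.00        75.8132       606.5054
  9    10,125.00     5,768.7808    51,919.0275
  Σ                  6,531.3673    55,101.4748
Price P = Σ PV = 6,531.3673.
Macaulay duration = Σ(t·PV) / P = 55,101.4748 / 6,531.3673 = 8.43644 years.

8.44 years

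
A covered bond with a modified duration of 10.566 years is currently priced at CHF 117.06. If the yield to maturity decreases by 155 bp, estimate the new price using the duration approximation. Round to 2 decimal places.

Duration approximation: ΔP/P ≈ -D_mod · Δy = -10.566 × (-0.0155) = +0.163773.
New price ≈ 117.06 × (1 + 0.163773) = 136.23126738.

CHF 136.23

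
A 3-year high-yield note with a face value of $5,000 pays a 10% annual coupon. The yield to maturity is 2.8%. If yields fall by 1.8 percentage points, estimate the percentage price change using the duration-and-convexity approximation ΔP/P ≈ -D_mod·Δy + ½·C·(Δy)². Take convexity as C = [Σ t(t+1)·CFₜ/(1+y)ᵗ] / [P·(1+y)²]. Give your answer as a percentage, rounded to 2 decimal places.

+5.00%

With y = 0.028:
  t   CF        PV=CF/(1+0.028)^t    t·PV        t(t+1)·PV
  1       500.00       486.3813       486.3813         972.7626
  2       500.00       473.1336       946.2672       2,838.8015
  3     5,500.00     5,062.7134    15,188.1403      60,752.5612
  Σ                  6,022.2283    16,620.7888      64,564.1253
P = 6,022.2283; D_Mac = 2.75991 yrs; D_mod = 2.68473 yrs; C = 10.14490.
Duration effect: -2.68473 × (-0.018) = +0.048325
Convexity effect: 0.5 × 10.14490 × (-0.018)² = +0.0016435
ΔP/P ≈ +0.048325 + 0.0016435 = +0.049969 = +4.9969%.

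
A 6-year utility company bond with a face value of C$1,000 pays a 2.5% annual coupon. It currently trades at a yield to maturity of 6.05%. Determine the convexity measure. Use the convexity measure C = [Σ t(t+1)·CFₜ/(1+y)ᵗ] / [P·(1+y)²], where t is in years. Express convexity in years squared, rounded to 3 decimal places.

With y = 0.0605:
  t   CF        PV=CF/(1+0.0605)^t    t·PV        t(t+1)·PV
  1        25.00        23.5738        23.5738          47.1476
  2        25.00        22.2289        44.4579         133.3736
  3        25.00        20.9608        62.8824         251.5297
  4        25.00        19.7650        79.0601         395.3005
  5        25.00        18.6375        93.1873         559.1237
  6     1,025.00       720.5429     4,323.2573      30,262.8008
  Σ                    825.7089     4,626.4187      31,649.2758
P = 825.7089.
Convexity = Σ t(t+1)·PV / [P·(1+y)²] = 31,649.2758 / (825.7089 × 1.124660) = 34.08125.

34.081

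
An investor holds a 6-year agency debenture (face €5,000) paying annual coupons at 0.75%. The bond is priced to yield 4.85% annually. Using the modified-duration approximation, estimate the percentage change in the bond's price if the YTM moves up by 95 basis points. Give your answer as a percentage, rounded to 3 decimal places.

Periodic yield y = 0.0485. Modified duration first:
  t   CF        PV=CF/(1+0.0485)^t    t·PV
  1        37.50        35.7654        35.7654
  2        37.50        34.1110        68.2220
  3        37.50        32.5331        97.5994
  4        37.50        31.0283       124.1131
  5        37.50        29.5930       147.9650
  6     5,037.50     3,791.4423    22,748.6538
  Σ                  3,954.4731    23,222.3187
P = 3,954.4731; D_Mac = 5.87242 yrs; D_mod = 5.87242/(1+0.0485) = 5.60078 yrs.
ΔP/P ≈ -D_mod · Δy = -5.60078 × (+0.0095) = -0.053207 = -5.3207%.

-5.321%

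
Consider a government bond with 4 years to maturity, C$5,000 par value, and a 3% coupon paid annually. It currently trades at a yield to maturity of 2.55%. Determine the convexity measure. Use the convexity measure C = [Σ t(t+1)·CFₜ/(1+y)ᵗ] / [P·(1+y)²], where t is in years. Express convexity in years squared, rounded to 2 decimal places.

With y = 0.0255:
  t   CF        PV=CF/(1+0.0255)^t    t·PV        t(t+1)·PV
  1       150.00       146.2701       146.2701         292.5402
  2       150.00       142.6330       285.2659         855.7978
  3       150.00       139.0863       417.2588       1,669.0353
  4     5,150.00     4,656.5532    18,626.2129      93,131.0643
  Σ                  5,084.5426    19,475.0077      95,948.4376
P = 5,084.5426.
Convexity = Σ t(t+1)·PV / [P·(1+y)²] = 95,948.4376 / (5,084.5426 × 1.051650) = 17.94381.

17.94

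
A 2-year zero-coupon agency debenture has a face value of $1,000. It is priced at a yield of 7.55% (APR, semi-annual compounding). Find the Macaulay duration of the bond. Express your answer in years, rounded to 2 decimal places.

2.00 years

A zero-coupon bond has a single cash flow at maturity, so its Macaulay duration equals its maturity: 2 years.
(Equivalently: 4 semi-annual periods ÷ 2 = 2 years.)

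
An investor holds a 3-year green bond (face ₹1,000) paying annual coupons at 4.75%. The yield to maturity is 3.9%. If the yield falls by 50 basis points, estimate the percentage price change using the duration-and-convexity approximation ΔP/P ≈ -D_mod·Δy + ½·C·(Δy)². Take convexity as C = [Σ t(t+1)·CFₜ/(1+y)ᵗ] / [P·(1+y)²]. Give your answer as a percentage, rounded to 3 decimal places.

With y = 0.039:
  t   CF        PV=CF/(1+0.039)^t    t·PV        t(t+1)·PV
  1        47.50        45.7170        45.7170          91.4341
  2        47.50        44.0010        88.0020         264.0060
  3     1,047.50       933.9151     2,801.7452      11,206.9810
  Σ                  1,023.6331     2,935.4643      11,562.4210
P = 1,023.6331; D_Mac = 2.86769 yrs; D_mod = 2.76005 yrs; C = 10.46341.
Duration effect: -2.76005 × (-0.005) = +0.013800
Convexity effect: 0.5 × 10.46341 × (-0.005)² = +0.0001308
ΔP/P ≈ +0.013800 + 0.0001308 = +0.013931 = +1.3931%.

+1.393%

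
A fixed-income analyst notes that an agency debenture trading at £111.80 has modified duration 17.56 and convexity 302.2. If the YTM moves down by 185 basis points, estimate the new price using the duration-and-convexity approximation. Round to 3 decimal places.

Duration effect: -D_mod·Δy = -17.56 × (-0.0185) = +0.324860
Convexity effect: ½·C·(Δy)² = 0.5 × 302.2 × (-0.0185)² = +0.051713975
ΔP/P ≈ +0.324860 + 0.051713975 = +0.376573975
New price ≈ 111.80 × (1 + 0.376573975) = 153.900970405.

£153.901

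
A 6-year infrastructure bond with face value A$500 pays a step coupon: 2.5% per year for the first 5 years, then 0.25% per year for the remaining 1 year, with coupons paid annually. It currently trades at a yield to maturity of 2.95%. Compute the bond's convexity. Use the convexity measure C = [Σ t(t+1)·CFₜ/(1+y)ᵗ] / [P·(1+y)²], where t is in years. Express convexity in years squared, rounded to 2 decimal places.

36.42

With y = 0.0295:
  t   CF        PV=CF/(1+0.0295)^t    t·PV        t(t+1)·PV
  1        12.50        12.1418        12.1418          24.2836
  2        12.50        11.7939        23.5878          70.7634
  3        12.50        11.4559        34.3678         137.4714
  4        12.50        11.1277        44.5107         222.5536
  5        12.50        10.8088        54.0441         324.2646
  6       501.25       421.0138     2,526.0825      17,682.5775
  Σ                    478.3419     2,694.7348      18,461.9140
P = 478.3419.
Convexity = Σ t(t+1)·PV / [P·(1+y)²] = 18,461.9140 / (478.3419 × 1.059870) = 36.41544.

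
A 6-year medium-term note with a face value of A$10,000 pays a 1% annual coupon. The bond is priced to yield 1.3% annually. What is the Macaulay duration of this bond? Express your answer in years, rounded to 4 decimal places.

5.8519 years

Periodic yield y = 0.013. Discount each cash flow and weight by its year:
  t   CF        PV=CF/(1+0.013)^t    t·PV
  1       100.00        98.7167        98.7167
  2       100.00        97.4498       194.8997
  3       100.00        96.1992       288.5977
  4       100.00        94.9647       379.8588
  5       100.00        93.7460       468.7300
  6    10,100.00     9,346.8377    56,081.0262
  Σ                  9,827.9142    57,511.8291
Price P = Σ PV = 9,827.9142.
Macaulay duration = Σ(t·PV) / P = 57,511.8291 / 9,827.9142 = 5.85189 years.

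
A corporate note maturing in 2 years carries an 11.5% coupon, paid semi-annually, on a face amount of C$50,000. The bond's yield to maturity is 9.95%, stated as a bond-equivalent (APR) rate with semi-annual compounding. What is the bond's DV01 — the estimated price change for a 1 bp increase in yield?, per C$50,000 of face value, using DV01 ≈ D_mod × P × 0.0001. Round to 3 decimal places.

Periodic yield y = 0.04975.
  t   CF        PV=CF/(1+0.04975)^t    t·PV
  1     2,875.00     2,738.7473     2,738.7473
  2     2,875.00     2,608.9520     5,217.9039
  3     2,875.00     2,485.3079     7,455.9237
  4    52,875.00    43,541.8470   174,167.3879
  Σ                 51,374.8541   189,579.9628
P = 51,374.8541; D_Mac = 3.69013 half-year periods = 1.84507 yrs; D_mod = 1.75762 yrs.
DV01 ≈ 1.75762 × 51,374.8541 × 0.0001 = 9.029767.

C$9.030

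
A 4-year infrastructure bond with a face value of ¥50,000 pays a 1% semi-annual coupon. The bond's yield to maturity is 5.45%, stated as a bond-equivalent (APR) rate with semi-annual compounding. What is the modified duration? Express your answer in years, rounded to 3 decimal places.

3.819 years

Periodic yield y = 0.02725. First find Macaulay duration:
  t   CF        PV=CF/(1+0.02725)^t    t·PV
  1       250.00       243.3682       243.3682
  2       250.00       236.9124       473.8247
  3       250.00       230.6277       691.8832
  4       250.00       224.5099       898.0394
  5       250.00       218.5543     1,092.7713
  6       250.00       212.7566     1,276.5398
  7       250.00       207.1128     1,449.7897
  8    50,250.00    40,525.3586   324,202.8689
  Σ                 42,099.2005   330,329.0852
P = 42,099.2005; Macaulay duration = 330,329.0852 / 42,099.2005 = 7.84645 half-year periods = 3.92322 years.
Modified duration = D_Mac / (1 + y) = 3.92322 / 1.02725 = 3.81915 years.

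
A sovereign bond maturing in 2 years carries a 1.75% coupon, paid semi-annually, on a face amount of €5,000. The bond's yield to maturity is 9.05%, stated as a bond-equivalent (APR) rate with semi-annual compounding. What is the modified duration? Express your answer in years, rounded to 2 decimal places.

1.89 years

Periodic yield y = 0.04525. First find Macaulay duration:
  t   CF        PV=CF/(1+0.04525)^t    t·PV
  1        43.75        41.8560        41.8560
  2        43.75        40.0440        80.0880
  3        43.75        38.3105       114.9314
  4     5,043.75     4,225.4488    16,901.7953
  Σ                  4,345.6593    17,138.6708
P = 4,345.6593; Macaulay duration = 17,138.6708 / 4,345.6593 = 3.94386 half-year periods = 1.97193 years.
Modified duration = D_Mac / (1 + y) = 1.97193 / 1.04525 = 1.88656 years.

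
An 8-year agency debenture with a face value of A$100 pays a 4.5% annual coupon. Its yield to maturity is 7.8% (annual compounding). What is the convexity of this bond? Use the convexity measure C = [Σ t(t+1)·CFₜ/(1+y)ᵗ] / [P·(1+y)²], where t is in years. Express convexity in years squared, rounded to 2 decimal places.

With y = 0.078:
  t   CF        PV=CF/(1+0.078)^t    t·PV        t(t+1)·PV
  1         4.50         4.1744         4.1744           8.3488
  2         4.50         3.8724         7.7447          23.2341
  3         4.50         3.5922        10.7765          43.1060
  4         4.50         3.3322        13.3290          66.6450
  5         4.50         3.0911        15.4557          92.7342
  6         4.50         2.8675        17.2049         120.4340
  7         4.50         2.6600        18.6200         148.9598
  8       104.50        57.3015       458.4122       4,125.7100
  Σ                     80.8913       545.7174       4,629.1720
P = 80.8913.
Convexity = Σ t(t+1)·PV / [P·(1+y)²] = 4,629.1720 / (80.8913 × 1.162084) = 49.24520.

49.25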